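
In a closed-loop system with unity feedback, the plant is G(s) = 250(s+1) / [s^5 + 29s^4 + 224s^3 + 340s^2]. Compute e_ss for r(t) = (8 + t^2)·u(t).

The denominator has no term below 340s^2 — 2 poles at s=0, type 2. By superposition:
  • 8: tracked with zero error.
  • t^2: e_ss = 2/K_a with K_a=25/34 → 2.72.
Total e_ss = 2.72.

2.72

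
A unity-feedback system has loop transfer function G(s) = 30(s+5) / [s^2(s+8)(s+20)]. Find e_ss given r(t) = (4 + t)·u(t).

0

Two free integrators in G(s): this is a type 2 system. By superposition:
  • 4: tracked with zero error.
  • t: tracked with zero error.
Total e_ss = 0.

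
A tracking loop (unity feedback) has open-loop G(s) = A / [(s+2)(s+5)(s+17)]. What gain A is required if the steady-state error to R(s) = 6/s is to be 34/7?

40

The open loop has no poles at the origin → type 0 system.
K_p = lim_{s→0} G(s) = A / (2·5·17) = (1/170)·A.
e_ss = 6/(1 + K_p) = 34/7 ⇒ 1 + (1/170)·A = 21/17 ⇒ A = 40.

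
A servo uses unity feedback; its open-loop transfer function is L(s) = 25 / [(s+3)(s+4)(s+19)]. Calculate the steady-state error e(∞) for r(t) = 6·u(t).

1368/253

System type = 0 (no poles at s=0).
K_p = lim_{s→0} L(s) = 25 / (3·4·19) = 25/228.
e_ss = 6/(1 + K_p) = 6/(253/228) = 1368/253.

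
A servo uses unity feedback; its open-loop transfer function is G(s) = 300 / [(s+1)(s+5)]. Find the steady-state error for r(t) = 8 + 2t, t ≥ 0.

System type = 0 (no poles at s=0). Taking each input component in turn:
  • 8: e_ss = 8/(1+K_p) with K_p=60 → 8/61.
  • 2t: a type-0 system cannot track it, e_ss → ∞.
The unbounded component dominates.

infinity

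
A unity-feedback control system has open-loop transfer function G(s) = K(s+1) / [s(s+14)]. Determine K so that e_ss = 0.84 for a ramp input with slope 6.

One free integrator in G(s): this is a type 1 system.
K_v = lim_{s→0} s·G(s) = K·1 / (14) = (1/14)·K.
e_ss = 6/K_v = 0.84 ⇒ K_v = 50/7 ⇒ K = (50/7)/(1/14) = 100.

100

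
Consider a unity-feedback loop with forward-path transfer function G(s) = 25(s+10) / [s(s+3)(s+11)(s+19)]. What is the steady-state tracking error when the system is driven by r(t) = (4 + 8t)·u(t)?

G(s) has one factor of s in the denominator, so the system is type 1. Taking each input component in turn:
  • 4: tracked with zero error.
  • 8t: e_ss = 8/K_v with K_v=250/627 → 20.064.
Total e_ss = 20.064.

20.064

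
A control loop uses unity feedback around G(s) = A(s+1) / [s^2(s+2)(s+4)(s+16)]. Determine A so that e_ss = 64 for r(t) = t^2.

The open loop has two poles at the origin → type 2 system.
K_a = lim_{s→0} s^2·G(s) = A·1 / (2·4·16) = (1/128)·A.
e_ss = 2/K_a = 64 ⇒ K_a = 1/32 ⇒ A = (1/32)/(1/128) = 4.

4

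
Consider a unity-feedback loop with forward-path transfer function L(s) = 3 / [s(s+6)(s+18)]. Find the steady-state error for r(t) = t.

36

L(s) has one factor of s in the denominator, so the system is type 1.
K_v = lim_{s→0} s·L(s) = 3 / (6·18) = 1/36.
e_ss = 1/K_v = 1/(1/36) = 36.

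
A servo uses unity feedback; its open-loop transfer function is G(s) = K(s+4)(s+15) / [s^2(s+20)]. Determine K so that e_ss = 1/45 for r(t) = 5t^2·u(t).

150

The open loop has two poles at the origin → type 2 system.
K_a = lim_{s→0} s^2·G(s) = K·4·15 / (20) = 3·K.
e_ss = 10/K_a = 1/45 ⇒ K_a = 450 ⇒ K = 450/3 = 150.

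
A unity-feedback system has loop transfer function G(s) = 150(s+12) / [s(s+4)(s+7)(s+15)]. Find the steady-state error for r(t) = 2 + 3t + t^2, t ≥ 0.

One free integrator in G(s): this is a type 1 system. Taking each input component in turn:
  • 2: tracked with zero error.
  • 3t: e_ss = 3/K_v with K_v=30/7 → 0.7.
  • t^2: a type-1 system cannot track it, e_ss → ∞.
The unbounded component dominates.

infinity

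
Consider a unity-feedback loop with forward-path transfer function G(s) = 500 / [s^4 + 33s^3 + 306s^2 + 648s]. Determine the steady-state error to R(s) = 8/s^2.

10.368

Factoring s from the denominator leaves a polynomial with constant term 648, so the system is type 1.
K_v = lim_{s→0} s·G(s) = 500 / 648 = 125/162.
e_ss = 8/K_v = 8/(125/162) = 10.368.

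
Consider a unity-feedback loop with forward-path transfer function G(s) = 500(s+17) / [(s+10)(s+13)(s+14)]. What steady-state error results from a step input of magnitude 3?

91/172

The open loop has no poles at the origin → type 0 system.
K_p = lim_{s→0} G(s) = 500·17 / (10·13·14) = 425/91.
e_ss = 3/(1 + K_p) = 3/(516/91) = 91/172.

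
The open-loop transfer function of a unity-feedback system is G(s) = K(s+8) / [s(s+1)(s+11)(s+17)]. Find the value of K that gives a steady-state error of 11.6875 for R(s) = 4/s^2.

8

One free integrator in G(s): this is a type 1 system.
K_v = lim_{s→0} s·G(s) = K·8 / (1·11·17) = (8/187)·K.
e_ss = 4/K_v = 11.6875 ⇒ K_v = 64/187 ⇒ K = (64/187)/(8/187) = 8.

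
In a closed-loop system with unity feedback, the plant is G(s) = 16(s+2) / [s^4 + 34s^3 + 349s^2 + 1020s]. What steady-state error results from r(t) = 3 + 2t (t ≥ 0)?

Factoring s from the denominator leaves a polynomial with constant term 1020, so the system is type 1. By superposition:
  • 3: tracked with zero error.
  • 2t: e_ss = 2/K_v with K_v=8/255 → 63.75.
Total e_ss = 63.75.

63.75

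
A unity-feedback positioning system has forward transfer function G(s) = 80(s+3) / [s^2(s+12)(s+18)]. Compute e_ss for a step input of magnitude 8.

System type = 2 (two poles at s=0).
K_p = ∞ for a type-2 system; e_ss to a step is zero.

0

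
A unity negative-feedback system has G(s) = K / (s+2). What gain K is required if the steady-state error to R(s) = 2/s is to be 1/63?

250

The open loop has no poles at the origin → type 0 system.
K_p = lim_{s→0} G(s) = K / (2) = 0.5·K.
e_ss = 2/(1 + K_p) = 1/63 ⇒ 1 + 0.5·K = 126 ⇒ K = 250.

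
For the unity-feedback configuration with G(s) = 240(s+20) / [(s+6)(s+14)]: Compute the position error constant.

400/7

No free integrators in G(s): this is a type 0 system.
K_p = lim_{s→0} G(s) = 240·20 / (6·14) = 400/7.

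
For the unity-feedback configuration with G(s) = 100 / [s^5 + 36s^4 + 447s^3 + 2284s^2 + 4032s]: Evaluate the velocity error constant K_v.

Factoring s from the denominator leaves a polynomial with constant term 4032, so the system is type 1.
K_v = lim_{s→0} s·G(s) = 100 / 4032 = 25/1008.

25/1008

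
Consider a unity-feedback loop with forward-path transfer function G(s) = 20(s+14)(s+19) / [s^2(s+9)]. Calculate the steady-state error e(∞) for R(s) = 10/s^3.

G(s) has two factors of s in the denominator, so the system is type 2.
K_a = lim_{s→0} s^2·G(s) = 20·14·19 / (9) = 5320/9.
r(t) = 5t^2 gives R(s) = 10/s^3.
e_ss = 10/K_a = 10/(5320/9) = 9/532.

9/532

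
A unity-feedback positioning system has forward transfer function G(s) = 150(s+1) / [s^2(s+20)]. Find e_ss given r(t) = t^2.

4/15

The open loop has two poles at the origin → type 2 system.
K_a = lim_{s→0} s^2·G(s) = 150·1 / (20) = 7.5.
r(t) = t^2 gives R(s) = 2/s^3.
e_ss = 2/K_a = 2/7.5 = 4/15.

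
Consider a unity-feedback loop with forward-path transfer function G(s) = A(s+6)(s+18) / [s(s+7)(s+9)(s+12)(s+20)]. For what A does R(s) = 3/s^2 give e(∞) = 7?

One free integrator in G(s): this is a type 1 system.
K_v = lim_{s→0} s·G(s) = A·6·18 / (7·9·12·20) = (1/140)·A.
e_ss = 3/K_v = 7 ⇒ K_v = 3/7 ⇒ A = (3/7)/(1/140) = 60.

60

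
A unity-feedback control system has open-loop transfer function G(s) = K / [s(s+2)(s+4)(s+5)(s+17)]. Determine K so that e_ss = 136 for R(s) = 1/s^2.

System type = 1 (one pole at s=0).
K_v = lim_{s→0} s·G(s) = K / (2·4·5·17) = (1/680)·K.
e_ss = 1/K_v = 136 ⇒ K_v = 1/136 ⇒ K = (1/136)/(1/680) = 5.

5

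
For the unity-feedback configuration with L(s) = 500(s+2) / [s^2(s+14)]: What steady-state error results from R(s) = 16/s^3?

Two free integrators in L(s): this is a type 2 system.
K_a = lim_{s→0} s^2·L(s) = 500·2 / (14) = 500/7.
r(t) = 8t^2 gives R(s) = 16/s^3.
e_ss = 16/K_a = 16/(500/7) = 0.224.

0.224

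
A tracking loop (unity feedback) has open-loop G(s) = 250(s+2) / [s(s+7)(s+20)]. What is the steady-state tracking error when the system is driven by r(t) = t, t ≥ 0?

0.28

G(s) has one factor of s in the denominator, so the system is type 1.
K_v = lim_{s→0} s·G(s) = 250·2 / (7·20) = 25/7.
e_ss = 1/K_v = 1/(25/7) = 0.28.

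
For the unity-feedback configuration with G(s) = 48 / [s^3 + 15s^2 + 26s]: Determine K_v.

24/13

Factoring s from the denominator leaves a polynomial with constant term 26, so the system is type 1.
K_v = lim_{s→0} s·G(s) = 48 / 26 = 24/13.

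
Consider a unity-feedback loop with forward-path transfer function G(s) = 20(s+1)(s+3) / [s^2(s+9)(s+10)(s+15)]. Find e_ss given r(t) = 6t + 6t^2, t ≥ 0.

270

The open loop has two poles at the origin → type 2 system. Taking each input component in turn:
  • 6t: tracked with zero error.
  • 6t^2: e_ss = 12/K_a with K_a=2/45 → 270.
Total e_ss = 270.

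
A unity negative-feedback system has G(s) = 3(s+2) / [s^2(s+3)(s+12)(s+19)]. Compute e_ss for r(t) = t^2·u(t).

System type = 2 (two poles at s=0).
K_a = lim_{s→0} s^2·G(s) = 3·2 / (3·12·19) = 1/114.
r(t) = t^2 gives R(s) = 2/s^3.
e_ss = 2/K_a = 2/(1/114) = 228.

228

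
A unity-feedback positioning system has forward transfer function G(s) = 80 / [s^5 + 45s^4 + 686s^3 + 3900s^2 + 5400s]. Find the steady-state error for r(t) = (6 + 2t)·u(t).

135

Factoring s from the denominator leaves a polynomial with constant term 5400, so the system is type 1. Taking each input component in turn:
  • 6: tracked with zero error.
  • 2t: e_ss = 2/K_v with K_v=2/135 → 135.
Total e_ss = 135.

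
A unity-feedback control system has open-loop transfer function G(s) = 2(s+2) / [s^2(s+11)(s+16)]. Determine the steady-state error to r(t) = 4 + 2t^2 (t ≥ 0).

Two free integrators in G(s): this is a type 2 system. Treating each term separately:
  • 4: tracked with zero error.
  • 2t^2: e_ss = 4/K_a with K_a=1/44 → 176.
Total e_ss = 176.

176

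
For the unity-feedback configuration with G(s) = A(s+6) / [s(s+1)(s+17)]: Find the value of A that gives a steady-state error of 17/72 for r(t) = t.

12

The open loop has one pole at the origin → type 1 system.
K_v = lim_{s→0} s·G(s) = A·6 / (1·17) = (6/17)·A.
e_ss = 1/K_v = 17/72 ⇒ K_v = 72/17 ⇒ A = (72/17)/(6/17) = 12.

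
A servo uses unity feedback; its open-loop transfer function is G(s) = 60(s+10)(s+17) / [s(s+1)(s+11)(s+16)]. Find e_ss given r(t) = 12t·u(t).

G(s) has one factor of s in the denominator, so the system is type 1.
K_v = lim_{s→0} s·G(s) = 60·10·17 / (1·11·16) = 1275/22.
e_ss = 12/K_v = 12/(1275/22) = 88/425.

88/425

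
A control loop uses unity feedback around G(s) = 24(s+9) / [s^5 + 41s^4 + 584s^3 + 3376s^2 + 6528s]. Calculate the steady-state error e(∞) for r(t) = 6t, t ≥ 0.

Factoring s from the denominator leaves a polynomial with constant term 6528, so the system is type 1.
K_v = lim_{s→0} s·G(s) = 24·9 / 6528 = 9/272.
e_ss = 6/K_v = 6/(9/272) = 544/3.

544/3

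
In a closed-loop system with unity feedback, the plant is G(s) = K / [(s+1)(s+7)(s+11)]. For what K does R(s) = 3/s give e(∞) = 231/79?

2

No free integrators in G(s): this is a type 0 system.
K_p = lim_{s→0} G(s) = K / (1·7·11) = (1/77)·K.
e_ss = 3/(1 + K_p) = 231/79 ⇒ 1 + (1/77)·K = 79/77 ⇒ K = 2.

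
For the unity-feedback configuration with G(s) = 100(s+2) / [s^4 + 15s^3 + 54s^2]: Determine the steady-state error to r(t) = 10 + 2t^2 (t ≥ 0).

1.08

Lowest-order denominator term is 54s^2, so the open loop has 2 poles at the origin → type 2 system. Treating each term separately:
  • 10: tracked with zero error.
  • 2t^2: e_ss = 4/K_a with K_a=100/27 → 1.08.
Total e_ss = 1.08.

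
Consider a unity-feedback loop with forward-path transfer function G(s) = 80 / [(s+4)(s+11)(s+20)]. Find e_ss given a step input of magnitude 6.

No free integrators in G(s): this is a type 0 system.
K_p = lim_{s→0} G(s) = 80 / (4·11·20) = 1/11.
e_ss = 6/(1 + K_p) = 6/(12/11) = 5.5.

5.5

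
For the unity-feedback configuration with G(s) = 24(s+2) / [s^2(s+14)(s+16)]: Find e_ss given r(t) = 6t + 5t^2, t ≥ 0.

System type = 2 (two poles at s=0). Treating each term separately:
  • 6t: tracked with zero error.
  • 5t^2: e_ss = 10/K_a with K_a=3/14 → 140/3.
Total e_ss = 140/3.

140/3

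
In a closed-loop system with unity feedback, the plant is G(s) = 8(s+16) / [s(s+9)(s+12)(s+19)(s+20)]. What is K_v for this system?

The open loop has one pole at the origin → type 1 system.
K_v = lim_{s→0} s·G(s) = 8·16 / (9·12·19·20) = 8/2565.

8/2565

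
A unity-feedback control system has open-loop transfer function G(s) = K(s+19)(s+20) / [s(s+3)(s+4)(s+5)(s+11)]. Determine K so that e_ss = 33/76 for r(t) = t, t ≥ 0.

4

The open loop has one pole at the origin → type 1 system.
K_v = lim_{s→0} s·G(s) = K·19·20 / (3·4·5·11) = (19/33)·K.
e_ss = 1/K_v = 33/76 ⇒ K_v = 76/33 ⇒ K = (76/33)/(19/33) = 4.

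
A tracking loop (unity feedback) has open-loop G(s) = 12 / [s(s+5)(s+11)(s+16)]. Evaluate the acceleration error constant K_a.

0

System type = 1 (one pole at s=0).
K_a = lim_{s→0} s^2·G(s) = 0 (the extra factor of s kills the finite limit).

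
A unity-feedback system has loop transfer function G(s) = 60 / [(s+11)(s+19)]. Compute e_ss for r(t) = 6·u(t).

G(s) has no factors of s in the denominator, so the system is type 0.
K_p = lim_{s→0} G(s) = 60 / (11·19) = 60/209.
e_ss = 6/(1 + K_p) = 6/(269/209) = 1254/269.

1254/269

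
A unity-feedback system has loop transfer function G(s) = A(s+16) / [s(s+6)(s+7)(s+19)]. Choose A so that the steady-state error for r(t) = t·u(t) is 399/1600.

200

One free integrator in G(s): this is a type 1 system.
K_v = lim_{s→0} s·G(s) = A·16 / (6·7·19) = (8/399)·A.
e_ss = 1/K_v = 399/1600 ⇒ K_v = 1600/399 ⇒ A = (1600/399)/(8/399) = 200.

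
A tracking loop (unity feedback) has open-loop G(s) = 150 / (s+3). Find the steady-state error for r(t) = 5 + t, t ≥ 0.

G(s) has no factors of s in the denominator, so the system is type 0. By superposition:
  • 5: e_ss = 5/(1+K_p) with K_p=50 → 5/51.
  • t: a type-0 system cannot track it, e_ss → ∞.
The unbounded component dominates.

infinity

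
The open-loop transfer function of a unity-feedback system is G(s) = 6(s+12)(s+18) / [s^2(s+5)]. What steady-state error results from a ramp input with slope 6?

0

The open loop has two poles at the origin → type 2 system.
K_v = ∞ for a type-2 system; e_ss to a ramp is zero.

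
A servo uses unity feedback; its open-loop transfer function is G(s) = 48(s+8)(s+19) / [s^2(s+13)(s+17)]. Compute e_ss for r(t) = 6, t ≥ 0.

System type = 2 (two poles at s=0).
K_p = ∞ for a type-2 system; e_ss to a step is zero.

0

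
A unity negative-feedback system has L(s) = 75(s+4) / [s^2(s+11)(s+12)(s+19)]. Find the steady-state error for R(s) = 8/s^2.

0

System type = 2 (two poles at s=0).
A type-2 system has K_v = ∞, so it tracks a ramp input with zero steady-state error.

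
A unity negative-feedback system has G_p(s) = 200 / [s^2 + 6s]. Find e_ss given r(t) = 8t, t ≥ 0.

0.24

Factoring s from the denominator leaves a polynomial with constant term 6, so the system is type 1.
K_v = lim_{s→0} s·G_p(s) = 200 / 6 = 100/3.
e_ss = 8/K_v = 8/(100/3) = 0.24.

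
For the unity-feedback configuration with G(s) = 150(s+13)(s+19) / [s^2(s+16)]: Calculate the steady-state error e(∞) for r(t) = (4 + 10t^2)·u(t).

32/3705

System type = 2 (two poles at s=0). By superposition:
  • 4: tracked with zero error.
  • 10t^2: e_ss = 20/K_a with K_a=2315.625 → 32/3705.
Total e_ss = 32/3705.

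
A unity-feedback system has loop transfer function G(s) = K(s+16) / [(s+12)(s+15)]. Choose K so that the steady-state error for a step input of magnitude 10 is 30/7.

15

The open loop has no poles at the origin → type 0 system.
K_p = lim_{s→0} G(s) = K·16 / (12·15) = (4/45)·K.
e_ss = 10/(1 + K_p) = 30/7 ⇒ 1 + (4/45)·K = 7/3 ⇒ K = 15.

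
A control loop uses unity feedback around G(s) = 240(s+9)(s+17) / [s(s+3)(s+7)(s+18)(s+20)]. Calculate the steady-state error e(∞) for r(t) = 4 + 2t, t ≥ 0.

G(s) has one factor of s in the denominator, so the system is type 1. Treating each term separately:
  • 4: tracked with zero error.
  • 2t: e_ss = 2/K_v with K_v=34/7 → 7/17.
Total e_ss = 7/17.

7/17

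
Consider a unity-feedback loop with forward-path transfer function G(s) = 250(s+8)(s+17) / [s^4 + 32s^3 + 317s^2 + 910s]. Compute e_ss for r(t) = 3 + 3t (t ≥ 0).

Factoring s from the denominator leaves a polynomial with constant term 910, so the system is type 1. By superposition:
  • 3: tracked with zero error.
  • 3t: e_ss = 3/K_v with K_v=3400/91 → 273/3400.
Total e_ss = 273/3400.

273/3400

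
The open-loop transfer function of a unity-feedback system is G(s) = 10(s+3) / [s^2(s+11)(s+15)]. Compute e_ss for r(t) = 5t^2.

Two free integrators in G(s): this is a type 2 system.
K_a = lim_{s→0} s^2·G(s) = 10·3 / (11·15) = 2/11.
r(t) = 5t^2 gives R(s) = 10/s^3.
e_ss = 10/K_a = 10/(2/11) = 55.

55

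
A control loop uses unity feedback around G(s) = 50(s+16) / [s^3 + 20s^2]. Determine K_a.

The denominator has no term below 20s^2 — 2 poles at s=0, type 2.
K_a = lim_{s→0} s^2·G(s) = 50·16 / 20 = 40.

40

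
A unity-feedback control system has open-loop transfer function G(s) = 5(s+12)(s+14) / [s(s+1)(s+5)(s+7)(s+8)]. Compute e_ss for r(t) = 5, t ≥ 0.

0

The open loop has one pole at the origin → type 1 system.
A type-1 system has K_p = ∞, so it tracks a step input with zero steady-state error.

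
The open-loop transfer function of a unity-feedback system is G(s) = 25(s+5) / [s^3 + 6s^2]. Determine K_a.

Factoring s^2 from the denominator leaves a polynomial with constant term 6, so the system is type 2.
K_a = lim_{s→0} s^2·G(s) = 25·5 / 6 = 125/6.

125/6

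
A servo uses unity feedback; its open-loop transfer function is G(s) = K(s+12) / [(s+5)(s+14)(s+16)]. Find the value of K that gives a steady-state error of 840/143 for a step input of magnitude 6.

2

The open loop has no poles at the origin → type 0 system.
K_p = lim_{s→0} G(s) = K·12 / (5·14·16) = (3/280)·K.
e_ss = 6/(1 + K_p) = 840/143 ⇒ 1 + (3/280)·K = 143/140 ⇒ K = 2.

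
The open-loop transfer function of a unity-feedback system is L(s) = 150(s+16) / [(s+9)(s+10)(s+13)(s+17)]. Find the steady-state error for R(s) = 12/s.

7956/743

The open loop has no poles at the origin → type 0 system.
K_p = lim_{s→0} L(s) = 150·16 / (9·10·13·17) = 80/663.
e_ss = 12/(1 + K_p) = 12/(743/663) = 7956/743.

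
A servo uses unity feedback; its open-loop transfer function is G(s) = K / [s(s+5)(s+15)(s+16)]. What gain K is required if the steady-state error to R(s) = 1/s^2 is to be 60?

20

The open loop has one pole at the origin → type 1 system.
K_v = lim_{s→0} s·G(s) = K / (5·15·16) = (1/1200)·K.
e_ss = 1/K_v = 60 ⇒ K_v = 1/60 ⇒ K = (1/60)/(1/1200) = 20.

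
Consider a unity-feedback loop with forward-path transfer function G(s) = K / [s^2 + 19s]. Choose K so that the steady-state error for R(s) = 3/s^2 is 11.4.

Lowest-order denominator term is 19s, so the open loop has 1 pole at the origin → type 1 system.
K_v = lim_{s→0} s·G(s) = K / 19 = (1/19)·K.
e_ss = 3/K_v = 11.4 ⇒ K_v = 5/19 ⇒ K = (5/19)/(1/19) = 5.

5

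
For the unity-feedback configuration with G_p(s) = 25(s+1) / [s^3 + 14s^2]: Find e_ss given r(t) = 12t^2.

Lowest-order denominator term is 14s^2, so the open loop has 2 poles at the origin → type 2 system.
K_a = lim_{s→0} s^2·G_p(s) = 25·1 / 14 = 25/14.
r(t) = 12t^2 gives R(s) = 24/s^3.
e_ss = 24/K_a = 24/(25/14) = 13.44.

13.44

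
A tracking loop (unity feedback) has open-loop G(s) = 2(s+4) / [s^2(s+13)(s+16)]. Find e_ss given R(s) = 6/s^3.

156

The open loop has two poles at the origin → type 2 system.
K_a = lim_{s→0} s^2·G(s) = 2·4 / (13·16) = 1/26.
r(t) = 3t^2 gives R(s) = 6/s^3.
e_ss = 6/K_a = 6/(1/26) = 156.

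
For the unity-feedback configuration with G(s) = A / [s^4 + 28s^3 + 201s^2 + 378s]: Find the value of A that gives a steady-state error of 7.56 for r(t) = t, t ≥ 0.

The denominator has no term below 378s — 1 pole at s=0, type 1.
K_v = lim_{s→0} s·G(s) = A / 378 = (1/378)·A.
e_ss = 1/K_v = 7.56 ⇒ K_v = 25/189 ⇒ A = (25/189)/(1/378) = 50.

50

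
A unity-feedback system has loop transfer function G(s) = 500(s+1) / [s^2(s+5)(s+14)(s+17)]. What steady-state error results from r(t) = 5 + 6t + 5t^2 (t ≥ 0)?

23.8

The open loop has two poles at the origin → type 2 system. By superposition:
  • 5: tracked with zero error.
  • 6t: tracked with zero error.
  • 5t^2: e_ss = 10/K_a with K_a=50/119 → 23.8.
Total e_ss = 23.8.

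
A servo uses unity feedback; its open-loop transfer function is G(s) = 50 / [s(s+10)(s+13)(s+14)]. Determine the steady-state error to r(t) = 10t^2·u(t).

infinity

G(s) has one factor of s in the denominator, so the system is type 1.
For a type-1 system K_a = 0, so e_ss to a parabolic input is unbounded.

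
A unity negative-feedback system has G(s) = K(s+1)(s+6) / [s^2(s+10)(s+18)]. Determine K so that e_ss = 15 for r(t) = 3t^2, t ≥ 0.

The open loop has two poles at the origin → type 2 system.
K_a = lim_{s→0} s^2·G(s) = K·1·6 / (10·18) = (1/30)·K.
e_ss = 6/K_a = 15 ⇒ K_a = 0.4 ⇒ K = 0.4/(1/30) = 12.

12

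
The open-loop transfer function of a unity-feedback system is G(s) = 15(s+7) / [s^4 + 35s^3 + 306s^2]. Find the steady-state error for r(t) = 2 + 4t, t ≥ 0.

0

Factoring s^2 from the denominator leaves a polynomial with constant term 306, so the system is type 2. Taking each input component in turn:
  • 2: tracked with zero error.
  • 4t: tracked with zero error.
Total e_ss = 0.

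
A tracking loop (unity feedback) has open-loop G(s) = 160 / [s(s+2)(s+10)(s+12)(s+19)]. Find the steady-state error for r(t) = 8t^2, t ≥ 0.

infinity

One free integrator in G(s): this is a type 1 system.
K_a = lim_{s→0} s^2·G(s) = 0; the steady-state error to this parabolic input grows without bound.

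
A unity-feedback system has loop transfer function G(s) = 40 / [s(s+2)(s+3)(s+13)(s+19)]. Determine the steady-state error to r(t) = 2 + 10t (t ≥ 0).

370.5

G(s) has one factor of s in the denominator, so the system is type 1. Taking each input component in turn:
  • 2: tracked with zero error.
  • 10t: e_ss = 10/K_v with K_v=20/741 → 370.5.
Total e_ss = 370.5.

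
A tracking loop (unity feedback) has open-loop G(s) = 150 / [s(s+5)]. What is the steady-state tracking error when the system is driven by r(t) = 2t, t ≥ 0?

One free integrator in G(s): this is a type 1 system.
K_v = lim_{s→0} s·G(s) = 150 / (5) = 30.
e_ss = 2/K_v = 2/30 = 1/15.

1/15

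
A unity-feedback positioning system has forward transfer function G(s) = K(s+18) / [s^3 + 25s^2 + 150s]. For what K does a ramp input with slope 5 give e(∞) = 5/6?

The denominator has no term below 150s — 1 pole at s=0, type 1.
K_v = lim_{s→0} s·G(s) = K·18 / 150 = 0.12·K.
e_ss = 5/K_v = 5/6 ⇒ K_v = 6 ⇒ K = 6/0.12 = 50.

50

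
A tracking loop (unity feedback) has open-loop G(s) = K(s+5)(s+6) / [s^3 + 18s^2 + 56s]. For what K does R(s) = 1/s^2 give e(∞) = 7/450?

120

The denominator has no term below 56s — 1 pole at s=0, type 1.
K_v = lim_{s→0} s·G(s) = K·5·6 / 56 = (15/28)·K.
e_ss = 1/K_v = 7/450 ⇒ K_v = 450/7 ⇒ K = (450/7)/(15/28) = 120.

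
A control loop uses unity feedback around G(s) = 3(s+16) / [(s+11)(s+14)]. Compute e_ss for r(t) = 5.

385/101

No free integrators in G(s): this is a type 0 system.
K_p = lim_{s→0} G(s) = 3·16 / (11·14) = 24/77.
e_ss = 5/(1 + K_p) = 5/(101/77) = 385/101.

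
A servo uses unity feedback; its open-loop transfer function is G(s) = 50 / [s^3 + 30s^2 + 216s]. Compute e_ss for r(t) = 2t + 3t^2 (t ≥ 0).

infinity

Factoring s from the denominator leaves a polynomial with constant term 216, so the system is type 1. Taking each input component in turn:
  • 2t: e_ss = 2/K_v with K_v=25/108 → 8.64.
  • 3t^2: a type-1 system cannot track it, e_ss → ∞.
The unbounded component dominates.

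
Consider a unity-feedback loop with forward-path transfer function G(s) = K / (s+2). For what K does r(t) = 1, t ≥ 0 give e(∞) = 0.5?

The open loop has no poles at the origin → type 0 system.
K_p = lim_{s→0} G(s) = K / (2) = 0.5·K.
e_ss = 1/(1 + K_p) = 0.5 ⇒ 1 + 0.5·K = 2 ⇒ K = 2.

2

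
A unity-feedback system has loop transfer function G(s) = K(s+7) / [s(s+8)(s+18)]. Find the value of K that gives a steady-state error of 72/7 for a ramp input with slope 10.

One free integrator in G(s): this is a type 1 system.
K_v = lim_{s→0} s·G(s) = K·7 / (8·18) = (7/144)·K.
e_ss = 10/K_v = 72/7 ⇒ K_v = 35/36 ⇒ K = (35/36)/(7/144) = 20.

20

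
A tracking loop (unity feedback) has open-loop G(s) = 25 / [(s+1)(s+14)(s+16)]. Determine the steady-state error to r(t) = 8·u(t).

1792/249

The open loop has no poles at the origin → type 0 system.
K_p = lim_{s→0} G(s) = 25 / (1·14·16) = 25/224.
e_ss = 8/(1 + K_p) = 8/(249/224) = 1792/249.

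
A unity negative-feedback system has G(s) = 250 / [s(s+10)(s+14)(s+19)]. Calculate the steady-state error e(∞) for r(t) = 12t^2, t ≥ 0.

infinity

System type = 1 (one pole at s=0).
K_a = lim_{s→0} s^2·G(s) = 0; the steady-state error to this parabolic input grows without bound.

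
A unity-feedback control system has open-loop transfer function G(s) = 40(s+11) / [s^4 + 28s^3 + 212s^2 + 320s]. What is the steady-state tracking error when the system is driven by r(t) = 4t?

32/11

Lowest-order denominator term is 320s, so the open loop has 1 pole at the origin → type 1 system.
K_v = lim_{s→0} s·G(s) = 40·11 / 320 = 1.375.
e_ss = 4/K_v = 4/1.375 = 32/11.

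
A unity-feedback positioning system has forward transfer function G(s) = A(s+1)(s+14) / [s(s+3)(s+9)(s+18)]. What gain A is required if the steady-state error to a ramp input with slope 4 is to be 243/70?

G(s) has one factor of s in the denominator, so the system is type 1.
K_v = lim_{s→0} s·G(s) = A·1·14 / (3·9·18) = (7/243)·A.
e_ss = 4/K_v = 243/70 ⇒ K_v = 280/243 ⇒ A = (280/243)/(7/243) = 40.

40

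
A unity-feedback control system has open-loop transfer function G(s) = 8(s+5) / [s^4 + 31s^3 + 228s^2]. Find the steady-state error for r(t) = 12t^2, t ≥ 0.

136.8

Factoring s^2 from the denominator leaves a polynomial with constant term 228, so the system is type 2.
K_a = lim_{s→0} s^2·G(s) = 8·5 / 228 = 10/57.
r(t) = 12t^2 gives R(s) = 24/s^3.
e_ss = 24/K_a = 24/(10/57) = 136.8.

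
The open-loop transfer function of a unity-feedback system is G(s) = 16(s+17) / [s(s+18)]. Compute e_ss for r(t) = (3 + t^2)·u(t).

infinity

The open loop has one pole at the origin → type 1 system. Taking each input component in turn:
  • 3: tracked with zero error.
  • t^2: a type-1 system cannot track it, e_ss → ∞.
The unbounded component dominates.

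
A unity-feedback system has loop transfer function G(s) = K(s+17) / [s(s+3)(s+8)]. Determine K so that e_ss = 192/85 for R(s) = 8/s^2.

G(s) has one factor of s in the denominator, so the system is type 1.
K_v = lim_{s→0} s·G(s) = K·17 / (3·8) = (17/24)·K.
e_ss = 8/K_v = 192/85 ⇒ K_v = 85/24 ⇒ K = (85/24)/(17/24) = 5.

5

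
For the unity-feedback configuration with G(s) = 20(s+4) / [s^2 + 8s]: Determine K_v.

10

The denominator has no term below 8s — 1 pole at s=0, type 1.
K_v = lim_{s→0} s·G(s) = 20·4 / 8 = 10.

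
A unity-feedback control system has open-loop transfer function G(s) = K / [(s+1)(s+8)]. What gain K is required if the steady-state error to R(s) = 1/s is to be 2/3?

The open loop has no poles at the origin → type 0 system.
K_p = lim_{s→0} G(s) = K / (1·8) = 0.125·K.
e_ss = 1/(1 + K_p) = 2/3 ⇒ 1 + 0.125·K = 1.5 ⇒ K = 4.

4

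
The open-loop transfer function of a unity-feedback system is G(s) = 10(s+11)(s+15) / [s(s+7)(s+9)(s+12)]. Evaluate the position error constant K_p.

infinity

K_p = lim_{s→0} G(s); with 1 pole at the origin the limit diverges, so K_p = ∞.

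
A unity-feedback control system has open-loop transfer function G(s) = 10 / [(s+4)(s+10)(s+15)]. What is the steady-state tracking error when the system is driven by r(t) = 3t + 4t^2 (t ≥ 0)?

No free integrators in G(s): this is a type 0 system. By superposition:
  • 3t: a type-0 system cannot track it, e_ss → ∞.
  • 4t^2: a type-0 system cannot track it, e_ss → ∞.
The unbounded component dominates.

infinity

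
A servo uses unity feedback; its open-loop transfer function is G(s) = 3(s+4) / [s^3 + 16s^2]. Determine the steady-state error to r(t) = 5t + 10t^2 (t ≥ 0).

80/3

Lowest-order denominator term is 16s^2, so the open loop has 2 poles at the origin → type 2 system. Treating each term separately:
  • 5t: tracked with zero error.
  • 10t^2: e_ss = 20/K_a with K_a=0.75 → 80/3.
Total e_ss = 80/3.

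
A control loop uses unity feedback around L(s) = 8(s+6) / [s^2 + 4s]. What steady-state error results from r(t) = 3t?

0.25

Factoring s from the denominator leaves a polynomial with constant term 4, so the system is type 1.
K_v = lim_{s→0} s·L(s) = 8·6 / 4 = 12.
e_ss = 3/K_v = 3/12 = 0.25.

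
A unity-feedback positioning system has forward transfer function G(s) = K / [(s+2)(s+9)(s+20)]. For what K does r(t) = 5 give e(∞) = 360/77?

The open loop has no poles at the origin → type 0 system.
K_p = lim_{s→0} G(s) = K / (2·9·20) = (1/360)·K.
e_ss = 5/(1 + K_p) = 360/77 ⇒ 1 + (1/360)·K = 77/72 ⇒ K = 25.

25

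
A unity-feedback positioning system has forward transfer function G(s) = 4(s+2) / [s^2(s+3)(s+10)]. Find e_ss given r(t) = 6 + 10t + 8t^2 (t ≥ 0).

60

The open loop has two poles at the origin → type 2 system. Taking each input component in turn:
  • 6: tracked with zero error.
  • 10t: tracked with zero error.
  • 8t^2: e_ss = 16/K_a with K_a=4/15 → 60.
Total e_ss = 60.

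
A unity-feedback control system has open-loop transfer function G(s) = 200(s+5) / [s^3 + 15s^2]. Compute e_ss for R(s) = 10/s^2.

Factoring s^2 from the denominator leaves a polynomial with constant term 15, so the system is type 2.
K_v = ∞ for a type-2 system; e_ss to a ramp is zero.

0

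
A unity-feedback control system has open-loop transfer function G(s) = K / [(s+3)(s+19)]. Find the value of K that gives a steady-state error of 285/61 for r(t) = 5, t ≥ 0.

G(s) has no factors of s in the denominator, so the system is type 0.
K_p = lim_{s→0} G(s) = K / (3·19) = (1/57)·K.
e_ss = 5/(1 + K_p) = 285/61 ⇒ 1 + (1/57)·K = 61/57 ⇒ K = 4.

4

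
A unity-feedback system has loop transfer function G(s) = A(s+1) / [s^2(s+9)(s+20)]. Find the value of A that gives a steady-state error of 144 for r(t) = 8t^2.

The open loop has two poles at the origin → type 2 system.
K_a = lim_{s→0} s^2·G(s) = A·1 / (9·20) = (1/180)·A.
e_ss = 16/K_a = 144 ⇒ K_a = 1/9 ⇒ A = (1/9)/(1/180) = 20.

20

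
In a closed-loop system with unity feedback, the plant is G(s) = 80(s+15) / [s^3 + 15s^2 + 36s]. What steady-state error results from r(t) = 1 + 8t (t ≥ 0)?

0.24

The denominator has no term below 36s — 1 pole at s=0, type 1. Treating each term separately:
  • 1: tracked with zero error.
  • 8t: e_ss = 8/K_v with K_v=100/3 → 0.24.
Total e_ss = 0.24.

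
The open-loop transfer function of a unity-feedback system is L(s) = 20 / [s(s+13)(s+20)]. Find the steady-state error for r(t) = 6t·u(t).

L(s) has one factor of s in the denominator, so the system is type 1.
K_v = lim_{s→0} s·L(s) = 20 / (13·20) = 1/13.
e_ss = 6/K_v = 6/(1/13) = 78.

78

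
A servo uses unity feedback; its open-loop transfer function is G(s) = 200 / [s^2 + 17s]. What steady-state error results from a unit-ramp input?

The denominator has no term below 17s — 1 pole at s=0, type 1.
K_v = lim_{s→0} s·G(s) = 200 / 17 = 200/17.
e_ss = 1/K_v = 1/(200/17) = 0.085.

0.085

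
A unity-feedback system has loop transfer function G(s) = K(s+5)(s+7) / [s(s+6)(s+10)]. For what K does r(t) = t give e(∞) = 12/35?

One free integrator in G(s): this is a type 1 system.
K_v = lim_{s→0} s·G(s) = K·5·7 / (6·10) = (7/12)·K.
e_ss = 1/K_v = 12/35 ⇒ K_v = 35/12 ⇒ K = (35/12)/(7/12) = 5.

5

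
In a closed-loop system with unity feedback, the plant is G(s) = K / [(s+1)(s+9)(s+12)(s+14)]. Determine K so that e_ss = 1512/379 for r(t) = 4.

System type = 0 (no poles at s=0).
K_p = lim_{s→0} G(s) = K / (1·9·12·14) = (1/1512)·K.
e_ss = 4/(1 + K_p) = 1512/379 ⇒ 1 + (1/1512)·K = 379/378 ⇒ K = 4.

4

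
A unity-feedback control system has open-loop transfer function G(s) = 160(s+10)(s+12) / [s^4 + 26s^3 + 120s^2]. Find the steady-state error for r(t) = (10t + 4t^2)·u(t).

Factoring s^2 from the denominator leaves a polynomial with constant term 120, so the system is type 2. Taking each input component in turn:
  • 10t: tracked with zero error.
  • 4t^2: e_ss = 8/K_a with K_a=160 → 0.05.
Total e_ss = 0.05.

0.05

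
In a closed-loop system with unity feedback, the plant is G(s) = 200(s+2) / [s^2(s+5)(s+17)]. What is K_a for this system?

G(s) has two factors of s in the denominator, so the system is type 2.
K_a = lim_{s→0} s^2·G(s) = 200·2 / (5·17) = 80/17.

80/17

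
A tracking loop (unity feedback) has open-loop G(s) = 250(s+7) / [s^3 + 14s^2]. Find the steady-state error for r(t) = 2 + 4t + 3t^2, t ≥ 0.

Lowest-order denominator term is 14s^2, so the open loop has 2 poles at the origin → type 2 system. Taking each input component in turn:
  • 2: tracked with zero error.
  • 4t: tracked with zero error.
  • 3t^2: e_ss = 6/K_a with K_a=125 → 0.048.
Total e_ss = 0.048.

0.048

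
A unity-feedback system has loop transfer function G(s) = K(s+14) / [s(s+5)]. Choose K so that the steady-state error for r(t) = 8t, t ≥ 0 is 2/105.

150

The open loop has one pole at the origin → type 1 system.
K_v = lim_{s→0} s·G(s) = K·14 / (5) = 2.8·K.
e_ss = 8/K_v = 2/105 ⇒ K_v = 420 ⇒ K = 420/2.8 = 150.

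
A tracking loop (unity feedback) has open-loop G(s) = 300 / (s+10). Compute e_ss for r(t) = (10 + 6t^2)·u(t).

infinity

No free integrators in G(s): this is a type 0 system. Taking each input component in turn:
  • 10: e_ss = 10/(1+K_p) with K_p=30 → 10/31.
  • 6t^2: a type-0 system cannot track it, e_ss → ∞.
The unbounded component dominates.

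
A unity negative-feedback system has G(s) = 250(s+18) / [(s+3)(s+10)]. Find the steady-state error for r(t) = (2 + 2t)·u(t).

infinity

No free integrators in G(s): this is a type 0 system. Taking each input component in turn:
  • 2: e_ss = 2/(1+K_p) with K_p=150 → 2/151.
  • 2t: a type-0 system cannot track it, e_ss → ∞.
The unbounded component dominates.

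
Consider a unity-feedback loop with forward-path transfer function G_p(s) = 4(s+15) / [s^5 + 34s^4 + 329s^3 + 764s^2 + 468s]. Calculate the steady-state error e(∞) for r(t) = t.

7.8

Lowest-order denominator term is 468s, so the open loop has 1 pole at the origin → type 1 system.
K_v = lim_{s→0} s·G_p(s) = 4·15 / 468 = 5/39.
e_ss = 1/K_v = 1/(5/39) = 7.8.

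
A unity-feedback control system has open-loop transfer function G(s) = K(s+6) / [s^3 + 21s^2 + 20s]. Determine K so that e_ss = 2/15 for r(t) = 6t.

150

The denominator has no term below 20s — 1 pole at s=0, type 1.
K_v = lim_{s→0} s·G(s) = K·6 / 20 = 0.3·K.
e_ss = 6/K_v = 2/15 ⇒ K_v = 45 ⇒ K = 45/0.3 = 150.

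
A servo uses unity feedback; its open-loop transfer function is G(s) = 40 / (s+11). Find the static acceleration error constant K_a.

G(s) has no factors of s in the denominator, so the system is type 0.
K_a = lim_{s→0} s^2·G(s) = 0 (the extra factor of s kills the finite limit).

0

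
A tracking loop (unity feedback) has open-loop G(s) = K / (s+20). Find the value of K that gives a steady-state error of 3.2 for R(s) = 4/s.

5

The open loop has no poles at the origin → type 0 system.
K_p = lim_{s→0} G(s) = K / (20) = 0.05·K.
e_ss = 4/(1 + K_p) = 3.2 ⇒ 1 + 0.05·K = 1.25 ⇒ K = 5.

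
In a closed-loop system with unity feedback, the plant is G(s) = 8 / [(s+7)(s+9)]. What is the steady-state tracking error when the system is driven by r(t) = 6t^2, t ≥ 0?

The open loop has no poles at the origin → type 0 system.
For a type-0 system K_a = 0, so e_ss to a parabolic input is unbounded.

infinity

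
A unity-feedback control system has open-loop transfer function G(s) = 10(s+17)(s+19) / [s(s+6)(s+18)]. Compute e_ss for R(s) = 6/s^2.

324/1615

One free integrator in G(s): this is a type 1 system.
K_v = lim_{s→0} s·G(s) = 10·17·19 / (6·18) = 1615/54.
e_ss = 6/K_v = 6/(1615/54) = 324/1615.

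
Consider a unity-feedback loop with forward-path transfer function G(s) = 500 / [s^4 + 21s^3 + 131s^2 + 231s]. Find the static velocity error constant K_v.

500/231

Lowest-order denominator term is 231s, so the open loop has 1 pole at the origin → type 1 system.
K_v = lim_{s→0} s·G(s) = 500 / 231 = 500/231.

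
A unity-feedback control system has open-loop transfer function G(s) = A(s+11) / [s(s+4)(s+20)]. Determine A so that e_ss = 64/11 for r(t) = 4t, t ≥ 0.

5

System type = 1 (one pole at s=0).
K_v = lim_{s→0} s·G(s) = A·11 / (4·20) = 0.1375·A.
e_ss = 4/K_v = 64/11 ⇒ K_v = 0.6875 ⇒ A = 0.6875/0.1375 = 5.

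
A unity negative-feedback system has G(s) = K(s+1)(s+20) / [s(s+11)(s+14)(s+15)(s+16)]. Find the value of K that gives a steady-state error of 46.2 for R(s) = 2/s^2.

System type = 1 (one pole at s=0).
K_v = lim_{s→0} s·G(s) = K·1·20 / (11·14·15·16) = (1/1848)·K.
e_ss = 2/K_v = 46.2 ⇒ K_v = 10/231 ⇒ K = (10/231)/(1/1848) = 80.

80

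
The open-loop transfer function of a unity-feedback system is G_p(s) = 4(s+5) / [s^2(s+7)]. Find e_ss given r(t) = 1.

0

System type = 2 (two poles at s=0).
A type-2 system has K_p = ∞, so it tracks a step input with zero steady-state error.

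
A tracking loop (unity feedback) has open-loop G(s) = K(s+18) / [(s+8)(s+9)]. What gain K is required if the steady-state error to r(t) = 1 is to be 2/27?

50

G(s) has no factors of s in the denominator, so the system is type 0.
K_p = lim_{s→0} G(s) = K·18 / (8·9) = 0.25·K.
e_ss = 1/(1 + K_p) = 2/27 ⇒ 1 + 0.25·K = 13.5 ⇒ K = 50.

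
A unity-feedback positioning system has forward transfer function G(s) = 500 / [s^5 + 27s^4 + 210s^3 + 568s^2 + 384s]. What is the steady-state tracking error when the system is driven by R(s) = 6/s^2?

The denominator has no term below 384s — 1 pole at s=0, type 1.
K_v = lim_{s→0} s·G(s) = 500 / 384 = 125/96.
e_ss = 6/K_v = 6/(125/96) = 4.608.

4.608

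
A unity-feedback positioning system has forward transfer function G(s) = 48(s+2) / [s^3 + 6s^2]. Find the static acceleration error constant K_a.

Factoring s^2 from the denominator leaves a polynomial with constant term 6, so the system is type 2.
K_a = lim_{s→0} s^2·G(s) = 48·2 / 6 = 16.

16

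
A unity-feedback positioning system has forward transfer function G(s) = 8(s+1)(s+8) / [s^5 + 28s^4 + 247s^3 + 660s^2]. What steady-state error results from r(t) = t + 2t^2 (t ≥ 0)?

Lowest-order denominator term is 660s^2, so the open loop has 2 poles at the origin → type 2 system. Taking each input component in turn:
  • t: tracked with zero error.
  • 2t^2: e_ss = 4/K_a with K_a=16/165 → 41.25.
Total e_ss = 41.25.

41.25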